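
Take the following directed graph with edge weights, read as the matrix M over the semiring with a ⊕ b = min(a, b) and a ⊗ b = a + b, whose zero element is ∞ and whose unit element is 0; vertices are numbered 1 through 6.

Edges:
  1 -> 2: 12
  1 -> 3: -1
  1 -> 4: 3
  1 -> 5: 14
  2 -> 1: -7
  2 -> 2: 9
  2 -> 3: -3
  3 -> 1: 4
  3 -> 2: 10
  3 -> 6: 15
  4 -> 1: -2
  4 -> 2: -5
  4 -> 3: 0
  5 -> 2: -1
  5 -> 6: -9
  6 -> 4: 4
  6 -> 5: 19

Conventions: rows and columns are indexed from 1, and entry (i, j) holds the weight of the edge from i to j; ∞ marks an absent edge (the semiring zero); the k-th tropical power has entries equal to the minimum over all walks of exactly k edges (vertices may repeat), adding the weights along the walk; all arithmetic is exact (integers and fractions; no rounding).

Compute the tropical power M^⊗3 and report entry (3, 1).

M^⊗2:
  [1, -2, 3, ∞, ∞, 5]
  [1, 5, -8, -4, 7, 12]
  [3, 16, 3, 7, 18, ∞]
  [-12, 4, -8, 1, 12, 15]
  [-8, 8, -4, -5, 10, ∞]
  [2, -1, 4, ∞, ∞, 10]
M^⊗3:
  [-9, 7, -5, 4, 15, 18]
  [-6, -9, -4, 4, 15, -2]
  [5, 2, 2, 6, 17, 9]
  [-4, -4, -13, -9, 2, 3]
  [-7, -10, -9, -5, 6, 1]
  [-8, 8, -4, 5, 16, 19]
Key observation: the optimum is the walk 3->1->4->1, with weight 4 + 3 + (-2) = 5.
Optimal value attained by: walk 3->1->4->1.
Answer: (M^⊗3)[3][1] = 5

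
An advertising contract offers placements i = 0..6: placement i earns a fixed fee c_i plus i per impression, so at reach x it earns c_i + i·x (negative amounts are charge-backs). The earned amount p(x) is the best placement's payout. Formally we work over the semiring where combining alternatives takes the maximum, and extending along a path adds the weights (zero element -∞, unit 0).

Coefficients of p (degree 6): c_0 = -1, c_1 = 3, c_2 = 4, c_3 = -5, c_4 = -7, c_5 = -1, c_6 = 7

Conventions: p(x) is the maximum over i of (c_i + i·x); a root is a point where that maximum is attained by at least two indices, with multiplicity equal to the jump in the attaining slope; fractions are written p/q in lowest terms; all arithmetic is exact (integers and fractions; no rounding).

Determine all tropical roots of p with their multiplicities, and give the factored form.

hull edge (i=0, c=-1) to (i=1, c=3): slope 4, span 1
hull edge (i=1, c=3) to (i=2, c=4): slope 1, span 1
hull edge (i=2, c=4) to (i=6, c=7): slope 3/4, span 4
Factored form: p(x) = 7 ⊗ (x ⊕ (-4)) ⊗ (x ⊕ (-1)) ⊗ (x ⊕ (-3/4)) ⊗ (x ⊕ (-3/4)) ⊗ (x ⊕ (-3/4)) ⊗ (x ⊕ (-3/4))
Answer: roots = -4 (mult 1), -1 (mult 1), -3/4 (mult 4)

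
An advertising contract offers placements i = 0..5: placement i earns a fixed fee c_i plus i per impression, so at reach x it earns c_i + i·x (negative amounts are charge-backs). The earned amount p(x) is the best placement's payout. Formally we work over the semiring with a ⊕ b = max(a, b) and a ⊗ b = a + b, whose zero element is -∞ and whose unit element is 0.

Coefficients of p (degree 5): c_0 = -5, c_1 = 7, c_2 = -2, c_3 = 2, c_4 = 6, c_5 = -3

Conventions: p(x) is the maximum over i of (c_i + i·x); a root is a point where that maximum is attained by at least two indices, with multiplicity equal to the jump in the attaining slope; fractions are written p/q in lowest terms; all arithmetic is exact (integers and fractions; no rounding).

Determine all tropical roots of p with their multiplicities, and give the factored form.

hull edge (i=0, c=-5) to (i=1, c=7): slope 12, span 1
hull edge (i=1, c=7) to (i=4, c=6): slope -1/3, span 3
hull edge (i=4, c=6) to (i=5, c=-3): slope -9, span 1
Factored form: p(x) = -3 ⊗ (x ⊕ (-12)) ⊗ (x ⊕ 1/3) ⊗ (x ⊕ 1/3) ⊗ (x ⊕ 1/3) ⊗ (x ⊕ 9)
Answer: roots = -12 (mult 1), 1/3 (mult 3), 9 (mult 1)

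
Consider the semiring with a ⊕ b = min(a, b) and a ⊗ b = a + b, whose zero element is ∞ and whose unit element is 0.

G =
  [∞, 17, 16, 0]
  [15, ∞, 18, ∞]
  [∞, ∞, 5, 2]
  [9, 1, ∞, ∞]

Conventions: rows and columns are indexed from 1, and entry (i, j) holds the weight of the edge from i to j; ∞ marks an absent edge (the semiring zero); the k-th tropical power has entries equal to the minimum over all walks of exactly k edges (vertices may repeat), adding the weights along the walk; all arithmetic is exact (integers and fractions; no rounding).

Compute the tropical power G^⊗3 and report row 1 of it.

G^⊗2:
  [9, 1, 21, 18]
  [∞, 32, 23, 15]
  [11, 3, 10, 7]
  [16, 26, 19, 9]
G^⊗3:
  [16, 19, 19, 9]
  [24, 16, 28, 25]
  [16, 8, 15, 11]
  [18, 10, 24, 16]
Answer: row 1 of G^⊗3 = [16, 19, 19, 9]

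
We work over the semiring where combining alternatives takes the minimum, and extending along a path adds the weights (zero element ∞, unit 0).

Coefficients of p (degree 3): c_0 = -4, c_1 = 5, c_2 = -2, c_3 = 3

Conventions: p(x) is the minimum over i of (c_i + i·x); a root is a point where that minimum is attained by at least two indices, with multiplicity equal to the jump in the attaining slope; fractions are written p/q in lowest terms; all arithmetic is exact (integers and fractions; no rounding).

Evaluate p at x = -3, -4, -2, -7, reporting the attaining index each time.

p(-3) = min(-4+0·(-3)=-4, 5+1·(-3)=2, -2+2·(-3)=-8, 3+3·(-3)=-6) = -8 (attained by i=2)
p(-4) = min(-4+0·(-4)=-4, 5+1·(-4)=1, -2+2·(-4)=-10, 3+3·(-4)=-9) = -10 (attained by i=2)
p(-2) = min(-4+0·(-2)=-4, 5+1·(-2)=3, -2+2·(-2)=-6, 3+3·(-2)=-3) = -6 (attained by i=2)
p(-7) = min(-4+0·(-7)=-4, 5+1·(-7)=-2, -2+2·(-7)=-16, 3+3·(-7)=-18) = -18 (attained by i=3)
Answer: p(-3) = -8; p(-4) = -10; p(-2) = -6; p(-7) = -18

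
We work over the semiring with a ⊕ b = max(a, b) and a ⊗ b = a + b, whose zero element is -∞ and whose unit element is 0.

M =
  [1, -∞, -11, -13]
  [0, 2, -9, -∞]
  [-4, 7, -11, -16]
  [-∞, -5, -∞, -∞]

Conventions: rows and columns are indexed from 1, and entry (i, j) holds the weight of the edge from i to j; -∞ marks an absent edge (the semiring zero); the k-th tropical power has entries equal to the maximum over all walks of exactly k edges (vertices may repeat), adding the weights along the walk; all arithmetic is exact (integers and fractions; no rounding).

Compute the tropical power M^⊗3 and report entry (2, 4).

M^⊗2:
  [2, -4, -10, -12]
  [2, 4, -7, -13]
  [7, 9, -2, -17]
  [-5, -3, -14, -∞]
M^⊗3:
  [3, -2, -9, -11]
  [4, 6, -5, -11]
  [9, 11, 0, -6]
  [-3, -1, -12, -18]
Key observation: the optimum is the walk 2->2->1->4, with weight 2 + 0 + (-13) = -11.
Optimal value attained by: walk 2->2->1->4.
Answer: (M^⊗3)[2][4] = -11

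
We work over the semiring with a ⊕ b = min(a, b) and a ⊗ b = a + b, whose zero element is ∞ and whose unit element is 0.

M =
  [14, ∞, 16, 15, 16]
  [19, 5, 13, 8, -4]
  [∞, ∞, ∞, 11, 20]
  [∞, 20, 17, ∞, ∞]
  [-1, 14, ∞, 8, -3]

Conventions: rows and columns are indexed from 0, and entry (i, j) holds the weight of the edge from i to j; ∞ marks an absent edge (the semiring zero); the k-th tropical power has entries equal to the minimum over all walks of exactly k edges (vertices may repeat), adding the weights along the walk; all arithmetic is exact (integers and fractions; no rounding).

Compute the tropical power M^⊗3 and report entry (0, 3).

M^⊗2:
  [15, 30, 30, 24, 13]
  [-5, 10, 18, 4, -7]
  [19, 31, 28, 28, 17]
  [39, 25, 33, 28, 16]
  [-4, 11, 15, 5, -6]
M^⊗3:
  [12, 27, 31, 21, 10]
  [-8, 7, 11, 1, -10]
  [16, 31, 35, 25, 14]
  [15, 30, 38, 24, 13]
  [-7, 8, 12, 2, -9]
Key observation: the optimum is the walk 0->4->4->3, with weight 16 + (-3) + 8 = 21.
Optimal value attained by: walk 0->4->4->3.
Answer: (M^⊗3)[0][3] = 21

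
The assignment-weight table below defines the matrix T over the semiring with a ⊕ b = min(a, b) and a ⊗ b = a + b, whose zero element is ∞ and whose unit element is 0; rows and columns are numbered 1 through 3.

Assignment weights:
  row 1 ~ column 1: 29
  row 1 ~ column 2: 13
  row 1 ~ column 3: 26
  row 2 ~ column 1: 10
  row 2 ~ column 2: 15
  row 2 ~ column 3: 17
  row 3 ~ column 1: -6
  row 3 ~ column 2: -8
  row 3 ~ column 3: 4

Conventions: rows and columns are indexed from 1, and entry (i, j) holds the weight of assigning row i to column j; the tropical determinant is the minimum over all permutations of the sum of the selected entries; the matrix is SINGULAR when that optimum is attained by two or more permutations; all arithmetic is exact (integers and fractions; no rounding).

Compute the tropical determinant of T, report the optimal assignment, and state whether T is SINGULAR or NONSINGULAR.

σ = (1, 2, 3): 29 + 15 + 4 = 48
σ = (1, 3, 2): 29 + 17 + (-8) = 38
σ = (2, 1, 3): 13 + 10 + 4 = 27
σ = (2, 3, 1): 13 + 17 + (-6) = 24
σ = (3, 1, 2): 26 + 10 + (-8) = 28
σ = (3, 2, 1): 26 + 15 + (-6) = 35
Optimal value attained by: σ = (2, 3, 1).
Answer: det⊕(T) = 24; verdict: NONSINGULAR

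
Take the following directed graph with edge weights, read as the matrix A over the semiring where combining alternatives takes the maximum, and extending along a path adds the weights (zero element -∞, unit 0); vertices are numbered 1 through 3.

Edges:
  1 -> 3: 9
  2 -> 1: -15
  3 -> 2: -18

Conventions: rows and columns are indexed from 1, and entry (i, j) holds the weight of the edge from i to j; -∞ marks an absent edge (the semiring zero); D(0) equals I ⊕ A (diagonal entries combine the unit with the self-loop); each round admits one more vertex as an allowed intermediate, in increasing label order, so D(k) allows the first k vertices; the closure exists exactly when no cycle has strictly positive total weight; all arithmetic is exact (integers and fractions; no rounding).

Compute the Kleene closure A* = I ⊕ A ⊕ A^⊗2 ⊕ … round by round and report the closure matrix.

D(0):
  [0, -∞, 9]
  [-15, 0, -∞]
  [-∞, -18, 0]
D(1):
  [0, -∞, 9]
  [-15, 0, -6]
  [-∞, -18, 0]
D(2):
  [0, -∞, 9]
  [-15, 0, -6]
  [-33, -18, 0]
D(3):
  [0, -9, 9]
  [-15, 0, -6]
  [-33, -18, 0]
Answer: A* = [[0, -9, 9], [-15, 0, -6], [-33, -18, 0]]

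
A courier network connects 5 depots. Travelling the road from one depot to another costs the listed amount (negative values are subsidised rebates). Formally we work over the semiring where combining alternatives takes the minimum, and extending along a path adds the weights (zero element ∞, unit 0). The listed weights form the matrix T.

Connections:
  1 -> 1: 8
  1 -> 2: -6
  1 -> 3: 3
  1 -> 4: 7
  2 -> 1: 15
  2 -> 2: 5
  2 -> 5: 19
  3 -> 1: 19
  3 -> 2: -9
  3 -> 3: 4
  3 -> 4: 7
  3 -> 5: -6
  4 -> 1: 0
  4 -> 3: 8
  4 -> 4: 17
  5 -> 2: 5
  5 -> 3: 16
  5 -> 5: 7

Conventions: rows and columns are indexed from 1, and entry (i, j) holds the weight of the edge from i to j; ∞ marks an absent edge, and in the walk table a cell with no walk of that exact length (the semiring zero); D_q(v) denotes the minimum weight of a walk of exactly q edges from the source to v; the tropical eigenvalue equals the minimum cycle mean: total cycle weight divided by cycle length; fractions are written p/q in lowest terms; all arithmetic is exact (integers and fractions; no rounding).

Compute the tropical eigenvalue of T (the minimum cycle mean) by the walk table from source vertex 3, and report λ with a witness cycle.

q=0: [∞, ∞, 0, ∞, ∞]
q=1: [19, -9, 4, 7, -6]
q=2: [6, -5, 8, 11, -2]
q=3: [10, -1, 9, 13, 2]
q=4: [13, 0, 13, 16, 3]
q=5: [15, 4, 16, 20, 7]
Optimal cycle mean attained by: cycle 1->3->2->1, total 3 + (-9) + 15, length 3.
Answer: λ = 3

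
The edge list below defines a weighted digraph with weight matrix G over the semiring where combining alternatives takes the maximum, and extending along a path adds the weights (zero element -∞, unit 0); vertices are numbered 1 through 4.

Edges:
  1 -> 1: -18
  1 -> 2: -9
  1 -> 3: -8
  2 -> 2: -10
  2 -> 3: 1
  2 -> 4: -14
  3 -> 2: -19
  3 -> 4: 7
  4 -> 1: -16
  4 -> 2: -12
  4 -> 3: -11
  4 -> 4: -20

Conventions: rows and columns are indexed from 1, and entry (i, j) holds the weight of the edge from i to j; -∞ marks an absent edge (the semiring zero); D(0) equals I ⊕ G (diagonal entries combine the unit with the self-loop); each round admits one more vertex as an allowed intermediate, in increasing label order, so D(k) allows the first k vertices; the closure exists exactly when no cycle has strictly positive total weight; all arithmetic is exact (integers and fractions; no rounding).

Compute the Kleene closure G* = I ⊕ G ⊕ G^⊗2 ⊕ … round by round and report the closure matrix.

D(0):
  [0, -9, -8, -∞]
  [-∞, 0, 1, -14]
  [-∞, -19, 0, 7]
  [-16, -12, -11, 0]
D(1):
  [0, -9, -8, -∞]
  [-∞, 0, 1, -14]
  [-∞, -19, 0, 7]
  [-16, -12, -11, 0]
D(2):
  [0, -9, -8, -23]
  [-∞, 0, 1, -14]
  [-∞, -19, 0, 7]
  [-16, -12, -11, 0]
D(3):
  [0, -9, -8, -1]
  [-∞, 0, 1, 8]
  [-∞, -19, 0, 7]
  [-16, -12, -11, 0]
D(4):
  [0, -9, -8, -1]
  [-8, 0, 1, 8]
  [-9, -5, 0, 7]
  [-16, -12, -11, 0]
Answer: G* = [[0, -9, -8, -1], [-8, 0, 1, 8], [-9, -5, 0, 7], [-16, -12, -11, 0]]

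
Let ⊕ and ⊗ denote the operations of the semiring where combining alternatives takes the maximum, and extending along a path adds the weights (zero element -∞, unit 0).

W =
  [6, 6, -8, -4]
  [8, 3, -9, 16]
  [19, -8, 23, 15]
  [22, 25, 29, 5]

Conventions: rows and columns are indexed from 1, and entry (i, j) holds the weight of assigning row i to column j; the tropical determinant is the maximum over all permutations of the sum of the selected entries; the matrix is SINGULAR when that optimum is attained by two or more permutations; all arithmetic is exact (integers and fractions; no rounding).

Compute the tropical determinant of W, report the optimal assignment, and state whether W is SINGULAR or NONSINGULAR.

σ = (1, 2, 3, 4): 6 + 3 + 23 + 5 = 37
σ = (1, 2, 4, 3): 6 + 3 + 15 + 29 = 53
σ = (1, 3, 2, 4): 6 + (-9) + (-8) + 5 = -6
σ = (1, 3, 4, 2): 6 + (-9) + 15 + 25 = 37
σ = (1, 4, 2, 3): 6 + 16 + (-8) + 29 = 43
σ = (1, 4, 3, 2): 6 + 16 + 23 + 25 = 70
σ = (2, 1, 3, 4): 6 + 8 + 23 + 5 = 42
σ = (2, 1, 4, 3): 6 + 8 + 15 + 29 = 58
σ = (2, 3, 1, 4): 6 + (-9) + 19 + 5 = 21
σ = (2, 3, 4, 1): 6 + (-9) + 15 + 22 = 34
σ = (2, 4, 1, 3): 6 + 16 + 19 + 29 = 70
σ = (2, 4, 3, 1): 6 + 16 + 23 + 22 = 67
σ = (3, 1, 2, 4): (-8) + 8 + (-8) + 5 = -3
σ = (3, 1, 4, 2): (-8) + 8 + 15 + 25 = 40
σ = (3, 2, 1, 4): (-8) + 3 + 19 + 5 = 19
σ = (3, 2, 4, 1): (-8) + 3 + 15 + 22 = 32
σ = (3, 4, 1, 2): (-8) + 16 + 19 + 25 = 52
σ = (3, 4, 2, 1): (-8) + 16 + (-8) + 22 = 22
σ = (4, 1, 2, 3): (-4) + 8 + (-8) + 29 = 25
σ = (4, 1, 3, 2): (-4) + 8 + 23 + 25 = 52
σ = (4, 2, 1, 3): (-4) + 3 + 19 + 29 = 47
σ = (4, 2, 3, 1): (-4) + 3 + 23 + 22 = 44
σ = (4, 3, 1, 2): (-4) + (-9) + 19 + 25 = 31
σ = (4, 3, 2, 1): (-4) + (-9) + (-8) + 22 = 1
Optimal value attained by: σ = (1, 4, 3, 2).
Answer: det⊕(W) = 70; verdict: SINGULAR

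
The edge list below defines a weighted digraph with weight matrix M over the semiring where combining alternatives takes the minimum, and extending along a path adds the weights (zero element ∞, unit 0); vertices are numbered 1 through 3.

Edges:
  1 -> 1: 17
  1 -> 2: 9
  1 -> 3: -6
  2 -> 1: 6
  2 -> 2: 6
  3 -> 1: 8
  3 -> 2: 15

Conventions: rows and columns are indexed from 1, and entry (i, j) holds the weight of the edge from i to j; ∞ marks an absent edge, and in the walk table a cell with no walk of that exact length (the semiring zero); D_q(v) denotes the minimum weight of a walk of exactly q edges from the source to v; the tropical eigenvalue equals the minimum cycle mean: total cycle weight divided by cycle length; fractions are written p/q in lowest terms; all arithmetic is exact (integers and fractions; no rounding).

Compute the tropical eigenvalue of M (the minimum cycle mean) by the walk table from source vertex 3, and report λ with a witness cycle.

q=0: [∞, ∞, 0]
q=1: [8, 15, ∞]
q=2: [21, 17, 2]
q=3: [10, 17, 15]
Optimal cycle mean attained by: cycle 1->3->1, total (-6) + 8, length 2.
Answer: λ = 1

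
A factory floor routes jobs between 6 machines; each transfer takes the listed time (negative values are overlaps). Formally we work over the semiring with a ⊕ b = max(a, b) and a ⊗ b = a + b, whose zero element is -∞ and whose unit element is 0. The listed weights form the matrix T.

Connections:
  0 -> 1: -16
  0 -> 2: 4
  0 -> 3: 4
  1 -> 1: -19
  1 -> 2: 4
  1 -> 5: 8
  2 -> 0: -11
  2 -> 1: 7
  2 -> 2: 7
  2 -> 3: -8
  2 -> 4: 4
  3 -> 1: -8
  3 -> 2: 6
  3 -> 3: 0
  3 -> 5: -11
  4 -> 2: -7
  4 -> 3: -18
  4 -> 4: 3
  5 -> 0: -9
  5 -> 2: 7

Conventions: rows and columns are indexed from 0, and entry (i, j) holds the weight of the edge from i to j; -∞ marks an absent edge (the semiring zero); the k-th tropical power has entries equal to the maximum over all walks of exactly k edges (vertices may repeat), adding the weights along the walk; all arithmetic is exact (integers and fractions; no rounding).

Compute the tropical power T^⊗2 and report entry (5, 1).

T^⊗2:
  [-7, 11, 11, 4, 8, -7]
  [-1, 11, 15, -4, 8, -11]
  [-4, 14, 14, -1, 11, 15]
  [-5, 13, 13, 0, 10, 0]
  [-18, 0, 0, -15, 6, -29]
  [-4, 14, 14, -1, 11, -∞]
Key observation: the optimum is the walk 5->2->1, with weight 7 + 7 = 14.
Optimal value attained by: walk 5->2->1.
Answer: (T^⊗2)[5][1] = 14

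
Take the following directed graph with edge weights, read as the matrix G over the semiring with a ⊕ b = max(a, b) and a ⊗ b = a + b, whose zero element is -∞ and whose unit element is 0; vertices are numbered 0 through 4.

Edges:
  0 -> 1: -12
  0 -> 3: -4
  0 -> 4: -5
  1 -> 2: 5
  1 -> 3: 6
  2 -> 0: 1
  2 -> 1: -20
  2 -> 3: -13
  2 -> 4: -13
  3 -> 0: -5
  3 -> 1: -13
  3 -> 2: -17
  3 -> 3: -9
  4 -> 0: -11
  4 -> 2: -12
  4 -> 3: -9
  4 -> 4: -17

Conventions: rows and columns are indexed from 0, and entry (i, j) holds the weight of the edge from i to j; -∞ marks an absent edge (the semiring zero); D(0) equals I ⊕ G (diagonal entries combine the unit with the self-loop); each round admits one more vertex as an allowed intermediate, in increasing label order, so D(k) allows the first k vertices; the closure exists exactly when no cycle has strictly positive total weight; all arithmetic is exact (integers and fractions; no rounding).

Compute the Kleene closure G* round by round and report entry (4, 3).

D(0):
  [0, -12, -∞, -4, -5]
  [-∞, 0, 5, 6, -∞]
  [1, -20, 0, -13, -13]
  [-5, -13, -17, 0, -∞]
  [-11, -∞, -12, -9, 0]
D(1):
  [0, -12, -∞, -4, -5]
  [-∞, 0, 5, 6, -∞]
  [1, -11, 0, -3, -4]
  [-5, -13, -17, 0, -10]
  [-11, -23, -12, -9, 0]
D(2):
  [0, -12, -7, -4, -5]
  [-∞, 0, 5, 6, -∞]
  [1, -11, 0, -3, -4]
  [-5, -13, -8, 0, -10]
  [-11, -23, -12, -9, 0]
D(3):
  [0, -12, -7, -4, -5]
  [6, 0, 5, 6, 1]
  [1, -11, 0, -3, -4]
  [-5, -13, -8, 0, -10]
  [-11, -23, -12, -9, 0]
D(4):
  [0, -12, -7, -4, -5]
  [6, 0, 5, 6, 1]
  [1, -11, 0, -3, -4]
  [-5, -13, -8, 0, -10]
  [-11, -22, -12, -9, 0]
D(5):
  [0, -12, -7, -4, -5]
  [6, 0, 5, 6, 1]
  [1, -11, 0, -3, -4]
  [-5, -13, -8, 0, -10]
  [-11, -22, -12, -9, 0]
Answer: G*[4][3] = -9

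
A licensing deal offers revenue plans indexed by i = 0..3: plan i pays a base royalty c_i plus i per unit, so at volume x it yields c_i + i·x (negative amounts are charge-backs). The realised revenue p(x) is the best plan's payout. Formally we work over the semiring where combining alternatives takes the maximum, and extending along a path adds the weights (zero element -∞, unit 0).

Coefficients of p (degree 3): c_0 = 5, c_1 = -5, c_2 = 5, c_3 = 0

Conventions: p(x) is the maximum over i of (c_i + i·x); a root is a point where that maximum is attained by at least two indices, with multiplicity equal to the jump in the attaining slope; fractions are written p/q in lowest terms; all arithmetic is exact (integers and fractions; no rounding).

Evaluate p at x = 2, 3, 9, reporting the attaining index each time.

p(2) = max(5+0·2=5, -5+1·2=-3, 5+2·2=9, 0+3·2=6) = 9 (attained by i=2)
p(3) = max(5+0·3=5, -5+1·3=-2, 5+2·3=11, 0+3·3=9) = 11 (attained by i=2)
p(9) = max(5+0·9=5, -5+1·9=4, 5+2·9=23, 0+3·9=27) = 27 (attained by i=3)
Answer: p(2) = 9; p(3) = 11; p(9) = 27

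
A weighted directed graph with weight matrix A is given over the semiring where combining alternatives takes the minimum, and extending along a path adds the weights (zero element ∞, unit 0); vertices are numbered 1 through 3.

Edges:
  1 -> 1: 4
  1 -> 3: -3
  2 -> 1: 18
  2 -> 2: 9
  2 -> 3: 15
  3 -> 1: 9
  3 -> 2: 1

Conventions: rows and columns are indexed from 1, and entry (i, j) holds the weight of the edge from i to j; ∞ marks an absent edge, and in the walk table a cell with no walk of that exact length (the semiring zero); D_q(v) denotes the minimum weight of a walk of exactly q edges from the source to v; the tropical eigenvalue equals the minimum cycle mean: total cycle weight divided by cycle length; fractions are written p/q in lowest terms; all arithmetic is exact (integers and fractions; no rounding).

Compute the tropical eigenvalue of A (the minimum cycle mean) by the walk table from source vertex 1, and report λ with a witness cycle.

q=0: [0, ∞, ∞]
q=1: [4, ∞, -3]
q=2: [6, -2, 1]
q=3: [10, 2, 3]
Optimal cycle mean attained by: cycle 1->3->1, total (-3) + 9, length 2.
Answer: λ = 3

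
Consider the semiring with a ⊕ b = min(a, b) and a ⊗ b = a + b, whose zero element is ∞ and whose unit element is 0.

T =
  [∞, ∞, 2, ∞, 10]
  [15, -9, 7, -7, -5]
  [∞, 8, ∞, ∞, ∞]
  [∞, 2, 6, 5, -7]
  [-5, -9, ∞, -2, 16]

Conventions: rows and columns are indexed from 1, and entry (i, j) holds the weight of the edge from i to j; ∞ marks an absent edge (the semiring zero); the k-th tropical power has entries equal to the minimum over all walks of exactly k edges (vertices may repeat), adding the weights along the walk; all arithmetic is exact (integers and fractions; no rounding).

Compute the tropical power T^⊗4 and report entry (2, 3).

T^⊗2:
  [5, 1, ∞, 8, 26]
  [-10, -18, -2, -16, -14]
  [23, -1, 15, 1, 3]
  [-12, -16, 9, -9, -3]
  [6, -18, -3, -16, -14]
T^⊗3:
  [16, -8, 7, -6, -4]
  [-19, -27, -11, -25, -23]
  [-2, -10, 6, -8, -6]
  [-8, -25, -10, -23, -21]
  [-19, -27, -11, -25, -23]
T^⊗4:
  [-9, -17, -1, -15, -13]
  [-28, -36, -20, -34, -32]
  [-11, -19, -3, -17, -15]
  [-26, -34, -18, -32, -30]
  [-28, -36, -20, -34, -32]
Key observation: the optimum is the walk 2->2->2->2->3, with weight (-9) + (-9) + (-9) + 7 = -20.
Optimal value attained by: walk 2->2->2->2->3.
Answer: (T^⊗4)[2][3] = -20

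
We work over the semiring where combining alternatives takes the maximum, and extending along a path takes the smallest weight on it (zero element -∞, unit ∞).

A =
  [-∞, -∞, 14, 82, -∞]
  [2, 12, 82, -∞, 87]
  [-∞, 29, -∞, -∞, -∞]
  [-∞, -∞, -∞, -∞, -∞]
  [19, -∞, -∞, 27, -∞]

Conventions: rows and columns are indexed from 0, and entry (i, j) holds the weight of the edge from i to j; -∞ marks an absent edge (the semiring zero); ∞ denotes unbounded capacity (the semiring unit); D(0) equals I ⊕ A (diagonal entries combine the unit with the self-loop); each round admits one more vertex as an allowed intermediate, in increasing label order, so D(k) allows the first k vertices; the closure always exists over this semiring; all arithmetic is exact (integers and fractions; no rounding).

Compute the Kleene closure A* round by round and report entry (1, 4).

D(0):
  [∞, -∞, 14, 82, -∞]
  [2, ∞, 82, -∞, 87]
  [-∞, 29, ∞, -∞, -∞]
  [-∞, -∞, -∞, ∞, -∞]
  [19, -∞, -∞, 27, ∞]
D(1):
  [∞, -∞, 14, 82, -∞]
  [2, ∞, 82, 2, 87]
  [-∞, 29, ∞, -∞, -∞]
  [-∞, -∞, -∞, ∞, -∞]
  [19, -∞, 14, 27, ∞]
D(2):
  [∞, -∞, 14, 82, -∞]
  [2, ∞, 82, 2, 87]
  [2, 29, ∞, 2, 29]
  [-∞, -∞, -∞, ∞, -∞]
  [19, -∞, 14, 27, ∞]
D(3):
  [∞, 14, 14, 82, 14]
  [2, ∞, 82, 2, 87]
  [2, 29, ∞, 2, 29]
  [-∞, -∞, -∞, ∞, -∞]
  [19, 14, 14, 27, ∞]
D(4):
  [∞, 14, 14, 82, 14]
  [2, ∞, 82, 2, 87]
  [2, 29, ∞, 2, 29]
  [-∞, -∞, -∞, ∞, -∞]
  [19, 14, 14, 27, ∞]
D(5):
  [∞, 14, 14, 82, 14]
  [19, ∞, 82, 27, 87]
  [19, 29, ∞, 27, 29]
  [-∞, -∞, -∞, ∞, -∞]
  [19, 14, 14, 27, ∞]
Answer: A*[1][4] = 87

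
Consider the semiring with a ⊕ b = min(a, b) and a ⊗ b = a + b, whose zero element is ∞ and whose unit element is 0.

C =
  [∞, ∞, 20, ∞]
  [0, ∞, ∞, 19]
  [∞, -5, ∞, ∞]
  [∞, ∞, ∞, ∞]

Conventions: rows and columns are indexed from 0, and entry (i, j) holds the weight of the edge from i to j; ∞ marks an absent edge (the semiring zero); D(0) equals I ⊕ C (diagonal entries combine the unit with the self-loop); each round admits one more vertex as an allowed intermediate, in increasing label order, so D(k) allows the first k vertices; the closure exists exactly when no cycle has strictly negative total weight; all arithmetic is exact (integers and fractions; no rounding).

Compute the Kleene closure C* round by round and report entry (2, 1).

D(0):
  [0, ∞, 20, ∞]
  [0, 0, ∞, 19]
  [∞, -5, 0, ∞]
  [∞, ∞, ∞, 0]
D(1):
  [0, ∞, 20, ∞]
  [0, 0, 20, 19]
  [∞, -5, 0, ∞]
  [∞, ∞, ∞, 0]
D(2):
  [0, ∞, 20, ∞]
  [0, 0, 20, 19]
  [-5, -5, 0, 14]
  [∞, ∞, ∞, 0]
D(3):
  [0, 15, 20, 34]
  [0, 0, 20, 19]
  [-5, -5, 0, 14]
  [∞, ∞, ∞, 0]
D(4):
  [0, 15, 20, 34]
  [0, 0, 20, 19]
  [-5, -5, 0, 14]
  [∞, ∞, ∞, 0]
Answer: C*[2][1] = -5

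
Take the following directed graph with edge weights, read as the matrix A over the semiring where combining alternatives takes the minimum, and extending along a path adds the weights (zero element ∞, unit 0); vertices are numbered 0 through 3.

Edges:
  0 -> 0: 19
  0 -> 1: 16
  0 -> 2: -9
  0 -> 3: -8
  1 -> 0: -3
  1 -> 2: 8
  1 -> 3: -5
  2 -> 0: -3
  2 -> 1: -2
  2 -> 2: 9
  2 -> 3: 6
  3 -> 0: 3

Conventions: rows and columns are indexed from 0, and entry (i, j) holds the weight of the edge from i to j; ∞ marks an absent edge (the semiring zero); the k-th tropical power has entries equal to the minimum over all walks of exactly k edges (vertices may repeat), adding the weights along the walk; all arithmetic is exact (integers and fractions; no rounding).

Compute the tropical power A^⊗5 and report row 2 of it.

A^⊗2:
  [-12, -11, 0, -3]
  [-2, 6, -12, -11]
  [-5, 7, -12, -11]
  [22, 19, -6, -5]
A^⊗3:
  [-14, -2, -21, -20]
  [-15, -14, -11, -10]
  [-15, -14, -14, -13]
  [-9, -8, 3, 0]
A^⊗4:
  [-24, -23, -23, -22]
  [-17, -13, -24, -23]
  [-17, -16, -24, -23]
  [-11, 1, -18, -17]
A^⊗5:
  [-26, -25, -33, -32]
  [-27, -26, -26, -25]
  [-27, -26, -26, -25]
  [-21, -20, -20, -19]
Answer: row 2 of A^⊗5 = [-27, -26, -26, -25]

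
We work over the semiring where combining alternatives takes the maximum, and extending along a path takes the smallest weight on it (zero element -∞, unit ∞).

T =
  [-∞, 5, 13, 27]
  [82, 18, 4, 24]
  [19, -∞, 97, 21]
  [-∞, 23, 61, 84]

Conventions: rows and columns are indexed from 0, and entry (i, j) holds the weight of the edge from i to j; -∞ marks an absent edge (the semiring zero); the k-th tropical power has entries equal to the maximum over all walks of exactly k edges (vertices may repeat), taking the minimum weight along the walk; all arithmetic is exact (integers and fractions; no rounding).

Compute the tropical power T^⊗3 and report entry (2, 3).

T^⊗2:
  [13, 23, 27, 27]
  [18, 23, 24, 27]
  [19, 21, 97, 21]
  [23, 23, 61, 84]
T^⊗3:
  [23, 23, 27, 27]
  [23, 23, 27, 27]
  [21, 21, 97, 21]
  [23, 23, 61, 84]
Key observation: the optimum is the walk 2->2->2->3, with weight 97 min 97 min 21 = 21.
Optimal value attained by: walk 2->2->2->3.
Answer: (T^⊗3)[2][3] = 21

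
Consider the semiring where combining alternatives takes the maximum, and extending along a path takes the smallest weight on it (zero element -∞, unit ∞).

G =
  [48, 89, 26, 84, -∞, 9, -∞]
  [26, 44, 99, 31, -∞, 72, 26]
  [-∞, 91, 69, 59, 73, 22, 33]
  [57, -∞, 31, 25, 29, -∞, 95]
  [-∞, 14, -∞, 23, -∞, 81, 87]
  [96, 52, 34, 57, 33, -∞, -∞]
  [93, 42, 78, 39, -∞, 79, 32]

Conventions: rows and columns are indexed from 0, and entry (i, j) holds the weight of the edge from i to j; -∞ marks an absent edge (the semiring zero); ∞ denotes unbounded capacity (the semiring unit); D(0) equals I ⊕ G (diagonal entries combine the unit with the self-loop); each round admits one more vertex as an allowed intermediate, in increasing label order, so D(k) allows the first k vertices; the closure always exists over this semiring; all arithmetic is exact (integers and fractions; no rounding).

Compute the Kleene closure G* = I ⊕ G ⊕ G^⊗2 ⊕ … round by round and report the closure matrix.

D(0):
  [∞, 89, 26, 84, -∞, 9, -∞]
  [26, ∞, 99, 31, -∞, 72, 26]
  [-∞, 91, ∞, 59, 73, 22, 33]
  [57, -∞, 31, ∞, 29, -∞, 95]
  [-∞, 14, -∞, 23, ∞, 81, 87]
  [96, 52, 34, 57, 33, ∞, -∞]
  [93, 42, 78, 39, -∞, 79, ∞]
D(1):
  [∞, 89, 26, 84, -∞, 9, -∞]
  [26, ∞, 99, 31, -∞, 72, 26]
  [-∞, 91, ∞, 59, 73, 22, 33]
  [57, 57, 31, ∞, 29, 9, 95]
  [-∞, 14, -∞, 23, ∞, 81, 87]
  [96, 89, 34, 84, 33, ∞, -∞]
  [93, 89, 78, 84, -∞, 79, ∞]
D(2):
  [∞, 89, 89, 84, -∞, 72, 26]
  [26, ∞, 99, 31, -∞, 72, 26]
  [26, 91, ∞, 59, 73, 72, 33]
  [57, 57, 57, ∞, 29, 57, 95]
  [14, 14, 14, 23, ∞, 81, 87]
  [96, 89, 89, 84, 33, ∞, 26]
  [93, 89, 89, 84, -∞, 79, ∞]
D(3):
  [∞, 89, 89, 84, 73, 72, 33]
  [26, ∞, 99, 59, 73, 72, 33]
  [26, 91, ∞, 59, 73, 72, 33]
  [57, 57, 57, ∞, 57, 57, 95]
  [14, 14, 14, 23, ∞, 81, 87]
  [96, 89, 89, 84, 73, ∞, 33]
  [93, 89, 89, 84, 73, 79, ∞]
D(4):
  [∞, 89, 89, 84, 73, 72, 84]
  [57, ∞, 99, 59, 73, 72, 59]
  [57, 91, ∞, 59, 73, 72, 59]
  [57, 57, 57, ∞, 57, 57, 95]
  [23, 23, 23, 23, ∞, 81, 87]
  [96, 89, 89, 84, 73, ∞, 84]
  [93, 89, 89, 84, 73, 79, ∞]
D(5):
  [∞, 89, 89, 84, 73, 73, 84]
  [57, ∞, 99, 59, 73, 73, 73]
  [57, 91, ∞, 59, 73, 73, 73]
  [57, 57, 57, ∞, 57, 57, 95]
  [23, 23, 23, 23, ∞, 81, 87]
  [96, 89, 89, 84, 73, ∞, 84]
  [93, 89, 89, 84, 73, 79, ∞]
D(6):
  [∞, 89, 89, 84, 73, 73, 84]
  [73, ∞, 99, 73, 73, 73, 73]
  [73, 91, ∞, 73, 73, 73, 73]
  [57, 57, 57, ∞, 57, 57, 95]
  [81, 81, 81, 81, ∞, 81, 87]
  [96, 89, 89, 84, 73, ∞, 84]
  [93, 89, 89, 84, 73, 79, ∞]
D(7):
  [∞, 89, 89, 84, 73, 79, 84]
  [73, ∞, 99, 73, 73, 73, 73]
  [73, 91, ∞, 73, 73, 73, 73]
  [93, 89, 89, ∞, 73, 79, 95]
  [87, 87, 87, 84, ∞, 81, 87]
  [96, 89, 89, 84, 73, ∞, 84]
  [93, 89, 89, 84, 73, 79, ∞]
Answer: G* = [[∞, 89, 89, 84, 73, 79, 84], [73, ∞, 99, 73, 73, 73, 73], [73, 91, ∞, 73, 73, 73, 73], [93, 89, 89, ∞, 73, 79, 95], [87, 87, 87, 84, ∞, 81, 87], [96, 89, 89, 84, 73, ∞, 84], [93, 89, 89, 84, 73, 79, ∞]]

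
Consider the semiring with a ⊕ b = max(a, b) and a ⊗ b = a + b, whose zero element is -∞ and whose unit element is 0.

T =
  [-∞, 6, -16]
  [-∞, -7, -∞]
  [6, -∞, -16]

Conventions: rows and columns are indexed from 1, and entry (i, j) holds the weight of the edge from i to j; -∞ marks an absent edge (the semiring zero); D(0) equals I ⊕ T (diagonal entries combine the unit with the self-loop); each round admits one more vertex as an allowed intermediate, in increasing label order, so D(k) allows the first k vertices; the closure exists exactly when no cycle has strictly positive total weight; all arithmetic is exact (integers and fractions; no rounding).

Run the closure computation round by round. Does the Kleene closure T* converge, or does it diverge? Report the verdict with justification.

D(0):
  [0, 6, -16]
  [-∞, 0, -∞]
  [6, -∞, 0]
D(1):
  [0, 6, -16]
  [-∞, 0, -∞]
  [6, 12, 0]
D(2):
  [0, 6, -16]
  [-∞, 0, -∞]
  [6, 12, 0]
D(3):
  [0, 6, -16]
  [-∞, 0, -∞]
  [6, 12, 0]
Key observation: every diagonal entry stays at the unit through all rounds, so no improving cycle exists.
Answer: CONVERGES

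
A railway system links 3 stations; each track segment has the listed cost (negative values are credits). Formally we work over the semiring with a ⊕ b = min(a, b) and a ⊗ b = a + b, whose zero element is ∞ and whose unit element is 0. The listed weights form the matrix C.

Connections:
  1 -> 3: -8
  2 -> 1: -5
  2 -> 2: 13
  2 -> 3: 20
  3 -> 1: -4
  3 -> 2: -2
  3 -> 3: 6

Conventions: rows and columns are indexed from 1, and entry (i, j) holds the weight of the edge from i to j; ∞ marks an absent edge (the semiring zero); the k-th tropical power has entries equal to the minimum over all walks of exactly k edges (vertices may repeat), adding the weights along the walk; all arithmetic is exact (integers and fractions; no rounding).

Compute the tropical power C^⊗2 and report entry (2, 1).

C^⊗2:
  [-12, -10, -2]
  [8, 18, -13]
  [-7, 4, -12]
Key observation: the optimum is the walk 2->2->1, with weight 13 + (-5) = 8.
Optimal value attained by: walk 2->2->1.
Answer: (C^⊗2)[2][1] = 8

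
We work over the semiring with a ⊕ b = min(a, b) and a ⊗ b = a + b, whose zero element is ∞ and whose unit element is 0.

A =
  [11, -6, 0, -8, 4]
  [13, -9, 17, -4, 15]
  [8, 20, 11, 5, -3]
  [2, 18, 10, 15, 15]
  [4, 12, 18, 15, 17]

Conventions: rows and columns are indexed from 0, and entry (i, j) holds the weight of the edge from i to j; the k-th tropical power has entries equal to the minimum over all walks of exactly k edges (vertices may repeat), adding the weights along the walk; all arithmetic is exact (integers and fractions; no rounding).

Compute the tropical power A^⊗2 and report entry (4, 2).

A^⊗2:
  [-6, -15, 2, -10, -3]
  [-2, -18, 6, -13, 6]
  [1, 2, 8, 0, 8]
  [13, -4, 2, -6, 6]
  [15, -2, 4, -4, 8]
Key observation: the optimum is the walk 4->0->2, with weight 4 + 0 = 4.
Optimal value attained by: walk 4->0->2.
Answer: (A^⊗2)[4][2] = 4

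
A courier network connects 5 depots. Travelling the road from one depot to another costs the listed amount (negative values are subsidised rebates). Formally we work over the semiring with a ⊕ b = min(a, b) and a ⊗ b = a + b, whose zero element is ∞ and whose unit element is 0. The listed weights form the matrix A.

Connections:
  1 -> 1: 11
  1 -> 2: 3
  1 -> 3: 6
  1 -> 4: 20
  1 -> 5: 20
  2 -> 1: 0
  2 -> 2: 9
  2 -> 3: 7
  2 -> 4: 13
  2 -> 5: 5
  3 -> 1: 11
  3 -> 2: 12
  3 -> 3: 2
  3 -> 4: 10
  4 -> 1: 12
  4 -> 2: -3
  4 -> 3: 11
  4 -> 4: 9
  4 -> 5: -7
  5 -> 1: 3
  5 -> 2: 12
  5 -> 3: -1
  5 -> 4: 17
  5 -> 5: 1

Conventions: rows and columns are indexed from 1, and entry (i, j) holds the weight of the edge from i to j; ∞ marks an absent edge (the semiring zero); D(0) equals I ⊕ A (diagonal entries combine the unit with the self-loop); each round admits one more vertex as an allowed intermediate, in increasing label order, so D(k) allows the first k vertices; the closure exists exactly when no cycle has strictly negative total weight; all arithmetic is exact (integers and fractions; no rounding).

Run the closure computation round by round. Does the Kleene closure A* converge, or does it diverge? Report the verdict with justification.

D(0):
  [0, 3, 6, 20, 20]
  [0, 0, 7, 13, 5]
  [11, 12, 0, 10, ∞]
  [12, -3, 11, 0, -7]
  [3, 12, -1, 17, 0]
D(1):
  [0, 3, 6, 20, 20]
  [0, 0, 6, 13, 5]
  [11, 12, 0, 10, 31]
  [12, -3, 11, 0, -7]
  [3, 6, -1, 17, 0]
D(2):
  [0, 3, 6, 16, 8]
  [0, 0, 6, 13, 5]
  [11, 12, 0, 10, 17]
  [-3, -3, 3, 0, -7]
  [3, 6, -1, 17, 0]
D(3):
  [0, 3, 6, 16, 8]
  [0, 0, 6, 13, 5]
  [11, 12, 0, 10, 17]
  [-3, -3, 3, 0, -7]
  [3, 6, -1, 9, 0]
D(4):
  [0, 3, 6, 16, 8]
  [0, 0, 6, 13, 5]
  [7, 7, 0, 10, 3]
  [-3, -3, 3, 0, -7]
  [3, 6, -1, 9, 0]
D(5):
  [0, 3, 6, 16, 8]
  [0, 0, 4, 13, 5]
  [6, 7, 0, 10, 3]
  [-4, -3, -8, 0, -7]
  [3, 6, -1, 9, 0]
Key observation: every diagonal entry stays at the unit through all rounds, so no improving cycle exists.
Answer: CONVERGES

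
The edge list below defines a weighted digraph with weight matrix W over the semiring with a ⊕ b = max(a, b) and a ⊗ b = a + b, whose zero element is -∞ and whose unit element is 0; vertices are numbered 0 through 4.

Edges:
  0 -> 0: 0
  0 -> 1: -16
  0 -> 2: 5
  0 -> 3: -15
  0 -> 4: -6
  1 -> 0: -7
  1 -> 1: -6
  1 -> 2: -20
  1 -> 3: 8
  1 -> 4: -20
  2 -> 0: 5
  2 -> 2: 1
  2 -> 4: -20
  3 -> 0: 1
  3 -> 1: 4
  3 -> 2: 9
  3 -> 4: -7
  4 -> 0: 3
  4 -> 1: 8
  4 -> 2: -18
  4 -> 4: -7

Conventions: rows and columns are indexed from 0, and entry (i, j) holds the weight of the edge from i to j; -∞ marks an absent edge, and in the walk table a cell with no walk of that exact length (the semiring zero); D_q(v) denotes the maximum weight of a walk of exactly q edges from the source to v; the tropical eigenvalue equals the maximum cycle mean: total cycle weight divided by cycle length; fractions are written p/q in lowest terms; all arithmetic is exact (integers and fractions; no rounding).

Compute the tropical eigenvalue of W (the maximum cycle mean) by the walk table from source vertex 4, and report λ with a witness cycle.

q=0: [-∞, -∞, -∞, -∞, 0]
q=1: [3, 8, -18, -∞, -7]
q=2: [3, 2, 8, 16, -3]
q=3: [17, 20, 25, 10, 9]
q=4: [30, 17, 26, 28, 11]
q=5: [31, 32, 37, 25, 24]
Optimal cycle mean attained by: cycle 1->3->1, total 8 + 4, length 2.
Answer: λ = 6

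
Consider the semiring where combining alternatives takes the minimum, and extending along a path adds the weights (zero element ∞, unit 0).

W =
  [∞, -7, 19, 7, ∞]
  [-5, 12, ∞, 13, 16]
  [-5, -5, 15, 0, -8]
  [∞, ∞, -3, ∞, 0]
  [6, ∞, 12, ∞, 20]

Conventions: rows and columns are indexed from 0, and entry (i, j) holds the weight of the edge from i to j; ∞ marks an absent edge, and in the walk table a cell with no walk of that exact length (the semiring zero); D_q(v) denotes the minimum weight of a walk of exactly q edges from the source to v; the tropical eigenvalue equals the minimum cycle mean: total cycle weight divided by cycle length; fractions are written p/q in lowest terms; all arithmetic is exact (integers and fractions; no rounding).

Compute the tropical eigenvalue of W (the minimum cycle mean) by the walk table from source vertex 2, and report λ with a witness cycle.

q=0: [∞, ∞, 0, ∞, ∞]
q=1: [-5, -5, 15, 0, -8]
q=2: [-10, -12, -3, 2, 0]
q=3: [-17, -17, -1, -3, -11]
q=4: [-22, -24, -6, -10, -9]
q=5: [-29, -29, -13, -15, -14]
Optimal cycle mean attained by: cycle 0->1->0, total (-7) + (-5), length 2.
Answer: λ = -6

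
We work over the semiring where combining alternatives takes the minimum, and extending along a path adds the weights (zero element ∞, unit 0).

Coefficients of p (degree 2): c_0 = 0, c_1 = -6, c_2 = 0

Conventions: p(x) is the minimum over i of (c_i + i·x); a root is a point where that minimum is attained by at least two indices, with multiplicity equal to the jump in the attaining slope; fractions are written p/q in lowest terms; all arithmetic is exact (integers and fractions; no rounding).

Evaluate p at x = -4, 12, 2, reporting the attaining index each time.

p(-4) = min(0+0·(-4)=0, -6+1·(-4)=-10, 0+2·(-4)=-8) = -10 (attained by i=1)
p(12) = min(0+0·12=0, -6+1·12=6, 0+2·12=24) = 0 (attained by i=0)
p(2) = min(0+0·2=0, -6+1·2=-4, 0+2·2=4) = -4 (attained by i=1)
Answer: p(-4) = -10; p(12) = 0; p(2) = -4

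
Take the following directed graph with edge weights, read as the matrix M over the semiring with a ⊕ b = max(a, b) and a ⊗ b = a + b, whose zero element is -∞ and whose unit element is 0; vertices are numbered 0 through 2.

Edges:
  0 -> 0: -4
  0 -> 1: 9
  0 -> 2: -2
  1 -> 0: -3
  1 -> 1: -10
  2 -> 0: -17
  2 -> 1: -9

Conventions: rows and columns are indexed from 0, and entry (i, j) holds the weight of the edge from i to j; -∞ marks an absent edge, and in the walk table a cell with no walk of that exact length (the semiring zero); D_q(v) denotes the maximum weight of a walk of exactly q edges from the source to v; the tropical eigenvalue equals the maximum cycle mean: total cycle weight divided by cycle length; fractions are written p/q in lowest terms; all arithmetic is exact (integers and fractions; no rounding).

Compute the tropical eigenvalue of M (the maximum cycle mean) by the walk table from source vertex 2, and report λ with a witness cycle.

q=0: [-∞, -∞, 0]
q=1: [-17, -9, -∞]
q=2: [-12, -8, -19]
q=3: [-11, -3, -14]
Optimal cycle mean attained by: cycle 0->1->0, total 9 + (-3), length 2.
Answer: λ = 3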